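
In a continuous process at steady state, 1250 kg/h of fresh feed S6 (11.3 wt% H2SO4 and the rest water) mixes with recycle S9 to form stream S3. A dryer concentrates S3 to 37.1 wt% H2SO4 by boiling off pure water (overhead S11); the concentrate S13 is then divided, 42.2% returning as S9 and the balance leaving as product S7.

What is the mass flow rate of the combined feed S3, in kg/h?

1528 kg/h

Overall H2SO4 balance (none leaves overhead): H2SO4 in fresh feed = H2SO4 in product, i.e. 1250×0.113 = (1−0.422)·S13·0.371.
S13 = 141.25/(0.371×0.578) = 658.7 kg/h.
Recycle S9 = 0.422×658.7 = 277.97 kg/h.
Combined feed S3 = 1250 + 277.97 = 1528 kg/h.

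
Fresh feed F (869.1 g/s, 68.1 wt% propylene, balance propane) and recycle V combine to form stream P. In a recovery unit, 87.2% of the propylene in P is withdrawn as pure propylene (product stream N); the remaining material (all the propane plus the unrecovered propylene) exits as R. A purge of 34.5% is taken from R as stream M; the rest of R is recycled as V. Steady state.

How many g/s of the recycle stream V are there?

580.5 g/s

propane enters only via F and leaves only via the purge: 869.1×0.319 = 0.345×(propane in R), and the recovery unit passes all propane, so propane in P = propane in R = 803.6 g/s.
propylene in P: m_A = 869.1×0.681 + (1−0.345)·(1−0.872)·m_A, so m_A = 591.86/0.9162 = 646.02 g/s.
R = (1−0.872)×646.02 + 803.6 = 886.29 g/s.
Recycle V = (1−0.345)×886.29 = 580.52 g/s.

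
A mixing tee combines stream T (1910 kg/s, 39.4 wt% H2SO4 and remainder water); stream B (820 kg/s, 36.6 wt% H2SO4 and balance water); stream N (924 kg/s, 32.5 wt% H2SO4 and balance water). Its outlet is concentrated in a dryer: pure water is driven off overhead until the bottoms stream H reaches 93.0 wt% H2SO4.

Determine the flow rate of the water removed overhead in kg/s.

H2SO4 entering = 1910×0.394 + 820×0.366 + 924×0.325 = 1353 kg/s.
All H2SO4 reports to H, so H = 1353/0.930 = 1454.8 kg/s.
Total feed = 3654 kg/s; overhead = 3654 − 1454.8 = 2199.2 kg/s.

2199 kg/s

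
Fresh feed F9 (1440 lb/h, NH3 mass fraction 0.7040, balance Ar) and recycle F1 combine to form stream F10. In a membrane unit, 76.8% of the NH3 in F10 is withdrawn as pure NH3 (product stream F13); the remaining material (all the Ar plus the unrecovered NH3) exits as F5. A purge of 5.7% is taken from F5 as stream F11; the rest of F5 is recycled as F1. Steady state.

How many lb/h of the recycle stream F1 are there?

Ar enters only via F9 and leaves only via the purge: 1440×0.296 = 0.057×(Ar in F5), and the membrane unit passes all Ar, so Ar in F10 = Ar in F5 = 7477.9 lb/h.
NH3 in F10: m_A = 1440×0.704 + (1−0.057)·(1−0.768)·m_A, so m_A = 1013.8/0.7812 = 1297.7 lb/h.
F5 = (1−0.768)×1297.7 + 7477.9 = 7779 lb/h.
Recycle F1 = (1−0.057)×7779 = 7335.6 lb/h.

7336 lb/h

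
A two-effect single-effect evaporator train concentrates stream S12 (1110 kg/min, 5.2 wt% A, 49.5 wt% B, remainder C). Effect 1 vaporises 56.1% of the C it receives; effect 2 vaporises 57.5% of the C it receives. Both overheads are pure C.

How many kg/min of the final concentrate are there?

701 kg/min

C in feed = 1110×0.453 = 502.83 kg/min.
After stage 1: C left = (1−0.561)×502.83 = 220.74; stream total = 827.91 kg/min.
After stage 2: C left = (1−0.575)×220.74 = 93.816; final concentrate = 700.99 kg/min.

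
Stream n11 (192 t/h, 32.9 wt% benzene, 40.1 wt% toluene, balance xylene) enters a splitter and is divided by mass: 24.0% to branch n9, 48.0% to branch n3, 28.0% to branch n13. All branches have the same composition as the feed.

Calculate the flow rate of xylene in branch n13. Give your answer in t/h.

14.52 t/h

Branch n13 total = 0.280×192 = 53.76 t/h.
xylene in n13 = 0.270×53.76 = 14.515 t/h.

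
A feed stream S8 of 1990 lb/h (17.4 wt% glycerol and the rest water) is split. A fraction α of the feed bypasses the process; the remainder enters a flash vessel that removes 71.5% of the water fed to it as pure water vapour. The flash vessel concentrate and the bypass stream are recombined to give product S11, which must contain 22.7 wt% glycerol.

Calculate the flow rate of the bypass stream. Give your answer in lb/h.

1203 lb/h

All 1990×0.174 = 346.26 lb/h of glycerol reaches S11, so S11 = 346.26/0.227 = 1525.4 lb/h and vapour = 464.63 lb/h.
The evaporator receives (1−α)·1990 of feed at 0.826 water and removes 0.715 of that water:
0.715×0.826×(1−α)×1990 = 464.63
(1−α) = 464.63/1175.3 = 0.3953;  α = 0.6047.
Bypass flow = 0.6047×1990 = 1203.3 lb/h.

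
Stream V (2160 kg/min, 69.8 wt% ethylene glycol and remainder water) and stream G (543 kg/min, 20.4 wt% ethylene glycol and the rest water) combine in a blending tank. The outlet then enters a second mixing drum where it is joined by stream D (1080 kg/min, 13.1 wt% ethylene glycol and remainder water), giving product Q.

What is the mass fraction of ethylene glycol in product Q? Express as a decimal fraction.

Overall, product flow = 3783 kg/min.
ethylene glycol in = 2160×0.698 + 543×0.204 + 1080×0.131 = 1759.9 kg/min.
ethylene glycol fraction in Q = 0.465.

0.465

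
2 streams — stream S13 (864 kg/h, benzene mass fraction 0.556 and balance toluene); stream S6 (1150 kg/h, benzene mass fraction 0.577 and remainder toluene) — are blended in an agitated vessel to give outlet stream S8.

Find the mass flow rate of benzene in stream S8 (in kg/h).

benzene out = benzene in = 864×0.556 + 1150×0.577 = 1143.9 kg/h.

1144 kg/h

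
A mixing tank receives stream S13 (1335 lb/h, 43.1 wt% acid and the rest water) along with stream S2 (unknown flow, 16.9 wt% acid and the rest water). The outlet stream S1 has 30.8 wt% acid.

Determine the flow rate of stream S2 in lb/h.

1181 lb/h

Let S2 be the unknown flow. Total out = 1335 + S2.
acid balance: 575.38 + 0.169·S2 = 0.308·(1335 + S2)
(0.169 − 0.308)·S2 = 0.308×1335 − 575.38 = -164.2
S2 = -164.2 / -0.139 = 1181.3 lb/h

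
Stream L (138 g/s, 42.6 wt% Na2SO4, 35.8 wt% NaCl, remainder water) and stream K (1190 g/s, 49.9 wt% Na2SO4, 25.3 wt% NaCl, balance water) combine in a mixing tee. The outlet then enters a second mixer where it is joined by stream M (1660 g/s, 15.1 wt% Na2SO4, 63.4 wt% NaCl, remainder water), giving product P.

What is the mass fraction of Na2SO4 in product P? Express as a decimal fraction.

0.302

Overall, product flow = 2988 g/s.
Na2SO4 in = 138×0.426 + 1190×0.499 + 1660×0.151 = 903.26 g/s.
Na2SO4 fraction in P = 0.302.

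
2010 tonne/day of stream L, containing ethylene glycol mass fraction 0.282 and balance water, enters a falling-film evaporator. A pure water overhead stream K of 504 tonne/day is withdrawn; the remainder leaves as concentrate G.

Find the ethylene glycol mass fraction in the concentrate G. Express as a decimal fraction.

0.376

ethylene glycol is not removed: 2010×0.282 = 566.82 tonne/day of ethylene glycol enters G.
Concentrate = 2010 − 504 = 1506 tonne/day.
Mass fraction = 566.82/1506 = 0.376.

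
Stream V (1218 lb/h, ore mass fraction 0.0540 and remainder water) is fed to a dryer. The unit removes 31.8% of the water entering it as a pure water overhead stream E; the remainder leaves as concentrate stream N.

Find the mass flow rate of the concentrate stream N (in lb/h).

851.6 lb/h

water entering = 1218×0.946 = 1152.2 lb/h; overhead removed = 0.318×1152.2 = 366.41 lb/h.
Concentrate = 1218 − 366.41 = 851.59 lb/h.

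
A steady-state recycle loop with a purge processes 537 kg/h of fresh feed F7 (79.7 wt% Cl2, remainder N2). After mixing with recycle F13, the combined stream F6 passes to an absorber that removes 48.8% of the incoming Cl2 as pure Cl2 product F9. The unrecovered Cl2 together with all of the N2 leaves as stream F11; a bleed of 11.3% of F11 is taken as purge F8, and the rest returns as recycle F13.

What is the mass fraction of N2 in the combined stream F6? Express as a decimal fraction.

0.552

N2 enters only via F7 and leaves only via the purge: 537×0.203 = 0.113×(N2 in F11), and the absorber passes all N2, so N2 in F6 = N2 in F11 = 964.7 kg/h.
Cl2 in F6: m_A = 537×0.797 + (1−0.113)·(1−0.488)·m_A, so m_A = 427.99/0.5459 = 784.07 kg/h.
F6 = 784.07 + 964.7 = 1748.8 kg/h.
N2 fraction in F6 = 964.7/1748.8 = 0.552.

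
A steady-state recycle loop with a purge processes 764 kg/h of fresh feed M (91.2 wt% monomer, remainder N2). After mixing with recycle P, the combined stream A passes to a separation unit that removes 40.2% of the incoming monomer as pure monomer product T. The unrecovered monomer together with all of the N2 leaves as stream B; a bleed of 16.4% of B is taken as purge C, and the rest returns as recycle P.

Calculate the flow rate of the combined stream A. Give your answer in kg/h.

N2 enters only via M and leaves only via the purge: 764×0.088 = 0.164×(N2 in B), and the separation unit passes all N2, so N2 in A = N2 in B = 409.95 kg/h.
monomer in A: m_A = 764×0.912 + (1−0.164)·(1−0.402)·m_A, so m_A = 696.77/0.5001 = 1393.3 kg/h.
A = 1393.3 + 409.95 = 1803.3 kg/h.

1803 kg/h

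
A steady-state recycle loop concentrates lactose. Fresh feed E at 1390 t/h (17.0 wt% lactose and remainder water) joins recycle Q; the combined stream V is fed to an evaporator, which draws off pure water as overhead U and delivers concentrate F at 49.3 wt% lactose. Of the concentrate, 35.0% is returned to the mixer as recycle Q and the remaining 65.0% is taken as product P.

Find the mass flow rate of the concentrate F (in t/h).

737.4 t/h

Overall lactose balance (none leaves overhead): lactose in fresh feed = lactose in product, i.e. 1390×0.170 = (1−0.350)·F·0.493.
F = 236.3/(0.493×0.650) = 737.4 t/h.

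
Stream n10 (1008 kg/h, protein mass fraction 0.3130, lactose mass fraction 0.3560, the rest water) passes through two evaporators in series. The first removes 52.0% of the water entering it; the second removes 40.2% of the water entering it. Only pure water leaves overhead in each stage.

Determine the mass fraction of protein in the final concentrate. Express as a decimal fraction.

0.4097

water in feed = 1008×0.331 = 333.65 kg/h.
After stage 1: water left = (1−0.520)×333.65 = 160.15; stream total = 834.5 kg/h.
After stage 2: water left = (1−0.402)×160.15 = 95.77; final concentrate = 770.12 kg/h.
protein fraction = 315.5/770.12 = 0.4097.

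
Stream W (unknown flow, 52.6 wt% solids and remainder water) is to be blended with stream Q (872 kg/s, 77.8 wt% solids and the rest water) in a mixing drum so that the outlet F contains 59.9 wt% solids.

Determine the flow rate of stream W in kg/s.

Let W be the unknown flow. Total out = 872 + W.
solids balance: 678.42 + 0.526·W = 0.599·(872 + W)
(0.526 − 0.599)·W = 0.599×872 − 678.42 = -156.09
W = -156.09 / -0.073 = 2138.2 kg/s

2138 kg/s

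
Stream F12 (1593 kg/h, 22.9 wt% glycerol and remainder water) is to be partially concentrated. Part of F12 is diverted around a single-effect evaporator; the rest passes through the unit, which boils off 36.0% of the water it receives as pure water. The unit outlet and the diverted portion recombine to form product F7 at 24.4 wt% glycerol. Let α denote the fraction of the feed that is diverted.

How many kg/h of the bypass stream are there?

1240 kg/h

All 1593×0.229 = 364.8 kg/h of glycerol reaches F7, so F7 = 364.8/0.244 = 1495.1 kg/h and vapour = 97.93 kg/h.
The evaporator receives (1−α)·1593 of feed at 0.771 water and removes 0.360 of that water:
0.360×0.771×(1−α)×1593 = 97.93
(1−α) = 97.93/442.15 = 0.2215;  α = 0.7785.
Bypass flow = 0.7785×1593 = 1240.2 kg/h.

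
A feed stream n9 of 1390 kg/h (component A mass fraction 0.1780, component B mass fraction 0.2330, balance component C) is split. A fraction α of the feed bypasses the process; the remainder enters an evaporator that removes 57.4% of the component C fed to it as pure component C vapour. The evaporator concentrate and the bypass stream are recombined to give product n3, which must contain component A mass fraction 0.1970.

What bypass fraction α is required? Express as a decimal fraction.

0.715

All 1390×0.178 = 247.42 kg/h of component A reaches n3, so n3 = 247.42/0.197 = 1255.9 kg/h and vapour = 134.06 kg/h.
The evaporator receives (1−α)·1390 of feed at 0.589 component C and removes 0.574 of that component C:
0.574×0.589×(1−α)×1390 = 134.06
(1−α) = 134.06/469.94 = 0.2853;  α = 0.7147.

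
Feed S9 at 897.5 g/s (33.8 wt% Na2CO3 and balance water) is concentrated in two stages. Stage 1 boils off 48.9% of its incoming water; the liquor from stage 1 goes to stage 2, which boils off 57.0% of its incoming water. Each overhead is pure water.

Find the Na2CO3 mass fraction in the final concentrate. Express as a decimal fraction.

0.699

water in feed = 897.5×0.662 = 594.14 g/s.
After stage 1: water left = (1−0.489)×594.14 = 303.61; stream total = 606.96 g/s.
After stage 2: water left = (1−0.570)×303.61 = 130.55; final concentrate = 433.91 g/s.
Na2CO3 fraction = 303.36/433.91 = 0.699.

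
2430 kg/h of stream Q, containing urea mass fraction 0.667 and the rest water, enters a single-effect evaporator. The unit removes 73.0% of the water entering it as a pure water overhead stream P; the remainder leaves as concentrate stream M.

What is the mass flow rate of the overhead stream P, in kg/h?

590.7 kg/h

water entering = 2430×0.333 = 809.19 kg/h; overhead removed = 0.730×809.19 = 590.71 kg/h.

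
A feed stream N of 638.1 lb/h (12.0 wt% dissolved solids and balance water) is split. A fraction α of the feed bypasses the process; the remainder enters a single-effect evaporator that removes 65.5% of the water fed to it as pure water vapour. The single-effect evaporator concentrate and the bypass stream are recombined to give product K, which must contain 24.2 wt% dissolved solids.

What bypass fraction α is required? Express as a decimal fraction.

All 638.1×0.120 = 76.572 lb/h of dissolved solids reaches K, so K = 76.572/0.242 = 316.41 lb/h and vapour = 321.69 lb/h.
The evaporator receives (1−α)·638.1 of feed at 0.880 water and removes 0.655 of that water:
0.655×0.880×(1−α)×638.1 = 321.69
(1−α) = 321.69/367.8 = 0.8746;  α = 0.1254.

0.125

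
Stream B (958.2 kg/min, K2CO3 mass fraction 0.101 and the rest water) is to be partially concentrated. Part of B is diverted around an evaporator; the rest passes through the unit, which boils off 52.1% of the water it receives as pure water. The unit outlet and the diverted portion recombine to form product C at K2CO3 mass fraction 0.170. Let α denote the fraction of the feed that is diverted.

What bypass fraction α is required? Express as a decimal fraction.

All 958.2×0.101 = 96.778 kg/min of K2CO3 reaches C, so C = 96.778/0.170 = 569.28 kg/min and vapour = 388.92 kg/min.
The evaporator receives (1−α)·958.2 of feed at 0.899 water and removes 0.521 of that water:
0.521×0.899×(1−α)×958.2 = 388.92
(1−α) = 388.92/448.8 = 0.8666;  α = 0.1334.

0.133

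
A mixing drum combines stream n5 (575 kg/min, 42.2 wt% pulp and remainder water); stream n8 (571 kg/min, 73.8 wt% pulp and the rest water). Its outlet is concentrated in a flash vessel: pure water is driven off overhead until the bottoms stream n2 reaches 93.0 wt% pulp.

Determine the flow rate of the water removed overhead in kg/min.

432 kg/min

pulp entering = 575×0.422 + 571×0.738 = 664.05 kg/min.
All pulp reports to n2, so n2 = 664.05/0.930 = 714.03 kg/min.
Total feed = 1146 kg/min; overhead = 1146 − 714.03 = 431.97 kg/min.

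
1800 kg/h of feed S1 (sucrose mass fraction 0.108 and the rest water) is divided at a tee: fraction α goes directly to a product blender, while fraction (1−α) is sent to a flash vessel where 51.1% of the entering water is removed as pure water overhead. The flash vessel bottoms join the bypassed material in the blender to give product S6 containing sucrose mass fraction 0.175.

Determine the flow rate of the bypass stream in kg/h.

All 1800×0.108 = 194.4 kg/h of sucrose reaches S6, so S6 = 194.4/0.175 = 1110.9 kg/h and vapour = 689.14 kg/h.
The evaporator receives (1−α)·1800 of feed at 0.892 water and removes 0.511 of that water:
0.511×0.892×(1−α)×1800 = 689.14
(1−α) = 689.14/820.46 = 0.8399;  α = 0.1601.
Bypass flow = 0.1601×1800 = 288.1 kg/h.

288.1 kg/h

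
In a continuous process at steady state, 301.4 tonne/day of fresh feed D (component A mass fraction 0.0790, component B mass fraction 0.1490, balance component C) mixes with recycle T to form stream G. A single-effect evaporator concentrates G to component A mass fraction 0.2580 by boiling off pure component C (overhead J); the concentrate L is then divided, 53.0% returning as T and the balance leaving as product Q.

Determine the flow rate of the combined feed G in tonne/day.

405.5 tonne/day

Overall component A balance (none leaves overhead): component A in fresh feed = component A in product, i.e. 301.4×0.079 = (1−0.530)·L·0.258.
L = 23.811/(0.258×0.470) = 196.36 tonne/day.
Recycle T = 0.530×196.36 = 104.07 tonne/day.
Combined feed G = 301.4 + 104.07 = 405.47 tonne/day.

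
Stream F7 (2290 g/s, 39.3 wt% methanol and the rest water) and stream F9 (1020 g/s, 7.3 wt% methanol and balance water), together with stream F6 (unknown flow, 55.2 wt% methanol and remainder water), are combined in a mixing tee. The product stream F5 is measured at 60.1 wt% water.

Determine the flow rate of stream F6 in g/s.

Let F6 be the unknown flow. Total out = 3310 + F6.
water balance: 2335.6 + 0.448·F6 = 0.601·(3310 + F6)
(0.448 − 0.601)·F6 = 0.601×3310 − 2335.6 = -346.26
F6 = -346.26 / -0.153 = 2263.1 g/s

2263 g/s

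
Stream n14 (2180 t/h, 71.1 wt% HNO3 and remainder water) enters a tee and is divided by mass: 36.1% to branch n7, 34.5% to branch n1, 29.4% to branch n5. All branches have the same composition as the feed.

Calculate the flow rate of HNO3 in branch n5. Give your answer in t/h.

Branch n5 total = 0.294×2180 = 640.92 t/h.
HNO3 in n5 = 0.711×640.92 = 455.69 t/h.

455.7 t/h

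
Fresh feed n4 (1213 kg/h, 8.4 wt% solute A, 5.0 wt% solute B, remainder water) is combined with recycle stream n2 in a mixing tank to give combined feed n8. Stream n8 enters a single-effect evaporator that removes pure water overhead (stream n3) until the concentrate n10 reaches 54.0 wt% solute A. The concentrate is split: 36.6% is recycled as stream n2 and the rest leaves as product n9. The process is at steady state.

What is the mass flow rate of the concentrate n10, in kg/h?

Overall solute A balance (none leaves overhead): solute A in fresh feed = solute A in product, i.e. 1213×0.084 = (1−0.366)·n10·0.540.
n10 = 101.89/(0.540×0.634) = 297.62 kg/h.

297.6 kg/h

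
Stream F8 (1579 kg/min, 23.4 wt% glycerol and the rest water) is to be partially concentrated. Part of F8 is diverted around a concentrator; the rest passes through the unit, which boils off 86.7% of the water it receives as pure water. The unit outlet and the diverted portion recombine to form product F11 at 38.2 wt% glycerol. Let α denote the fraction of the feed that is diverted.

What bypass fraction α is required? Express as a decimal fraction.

All 1579×0.234 = 369.49 kg/min of glycerol reaches F11, so F11 = 369.49/0.382 = 967.24 kg/min and vapour = 611.76 kg/min.
The evaporator receives (1−α)·1579 of feed at 0.766 water and removes 0.867 of that water:
0.867×0.766×(1−α)×1579 = 611.76
(1−α) = 611.76/1048.6 = 0.5834;  α = 0.4166.

0.417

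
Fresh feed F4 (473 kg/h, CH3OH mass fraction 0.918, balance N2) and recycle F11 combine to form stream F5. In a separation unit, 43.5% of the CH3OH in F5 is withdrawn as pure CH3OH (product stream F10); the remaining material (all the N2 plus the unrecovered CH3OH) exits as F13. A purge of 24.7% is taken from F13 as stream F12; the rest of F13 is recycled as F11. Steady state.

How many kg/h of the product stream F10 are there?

CH3OH in F5: m_A = 473×0.918 + (1−0.247)·(1−0.435)·m_A, so m_A = 434.21/0.5746 = 755.74 kg/h.
Product F10 = 0.435×755.74 = 328.75 kg/h.

328.7 kg/h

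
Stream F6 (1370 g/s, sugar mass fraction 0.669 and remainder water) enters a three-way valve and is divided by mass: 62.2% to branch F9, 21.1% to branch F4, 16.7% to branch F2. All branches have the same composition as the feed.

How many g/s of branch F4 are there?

Branch F4 flow = 0.211×1370 = 289.07 g/s.

289.1 g/s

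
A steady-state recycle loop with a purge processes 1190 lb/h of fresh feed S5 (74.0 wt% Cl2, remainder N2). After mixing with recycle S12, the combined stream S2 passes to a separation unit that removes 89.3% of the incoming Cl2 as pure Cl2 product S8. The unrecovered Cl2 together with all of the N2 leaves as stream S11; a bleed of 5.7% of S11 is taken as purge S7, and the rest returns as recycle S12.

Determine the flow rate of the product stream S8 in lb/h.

Cl2 in S2: m_A = 1190×0.740 + (1−0.057)·(1−0.893)·m_A, so m_A = 880.6/0.8991 = 979.42 lb/h.
Product S8 = 0.893×979.42 = 874.63 lb/h.

874.6 lb/h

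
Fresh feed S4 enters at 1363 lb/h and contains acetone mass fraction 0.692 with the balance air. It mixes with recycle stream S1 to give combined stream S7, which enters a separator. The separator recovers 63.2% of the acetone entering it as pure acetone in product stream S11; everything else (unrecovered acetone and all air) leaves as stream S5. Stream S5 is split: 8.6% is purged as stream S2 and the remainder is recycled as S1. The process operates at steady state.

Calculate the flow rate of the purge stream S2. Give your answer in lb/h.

464.8 lb/h

air enters only via S4 and leaves only via the purge: 1363×0.308 = 0.086×(air in S5), and the separator passes all air, so air in S7 = air in S5 = 4881.4 lb/h.
acetone in S7: m_A = 1363×0.692 + (1−0.086)·(1−0.632)·m_A, so m_A = 943.2/0.6636 = 1421.2 lb/h.
S5 = (1−0.632)×1421.2 + 4881.4 = 5404.5 lb/h.
Purge S2 = 0.086×5404.5 = 464.78 lb/h.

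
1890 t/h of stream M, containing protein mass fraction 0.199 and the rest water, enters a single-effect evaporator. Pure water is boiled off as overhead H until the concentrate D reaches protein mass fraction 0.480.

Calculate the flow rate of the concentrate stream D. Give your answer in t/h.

783.6 t/h

protein is conserved: 1890×0.199 = 376.11 t/h all reports to the concentrate.
Concentrate = 376.11/(target fraction) = 783.56 t/h.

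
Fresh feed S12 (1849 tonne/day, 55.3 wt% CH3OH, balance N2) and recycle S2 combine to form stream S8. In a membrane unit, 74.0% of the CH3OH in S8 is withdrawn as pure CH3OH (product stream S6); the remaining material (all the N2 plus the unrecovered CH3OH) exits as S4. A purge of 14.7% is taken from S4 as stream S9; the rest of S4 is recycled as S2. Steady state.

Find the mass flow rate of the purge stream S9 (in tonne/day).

N2 enters only via S12 and leaves only via the purge: 1849×0.447 = 0.147×(N2 in S4), and the membrane unit passes all N2, so N2 in S8 = N2 in S4 = 5622.5 tonne/day.
CH3OH in S8: m_A = 1849×0.553 + (1−0.147)·(1−0.740)·m_A, so m_A = 1022.5/0.7782 = 1313.9 tonne/day.
S4 = (1−0.740)×1313.9 + 5622.5 = 5964.1 tonne/day.
Purge S9 = 0.147×5964.1 = 876.72 tonne/day.

876.7 tonne/day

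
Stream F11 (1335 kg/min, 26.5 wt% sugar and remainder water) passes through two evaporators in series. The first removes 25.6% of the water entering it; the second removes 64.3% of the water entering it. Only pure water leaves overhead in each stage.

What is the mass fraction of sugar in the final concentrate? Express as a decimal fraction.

0.5758

water in feed = 1335×0.735 = 981.23 kg/min.
After stage 1: water left = (1−0.256)×981.23 = 730.03; stream total = 1083.8 kg/min.
After stage 2: water left = (1−0.643)×730.03 = 260.62; final concentrate = 614.4 kg/min.
sugar fraction = 353.78/614.4 = 0.5758.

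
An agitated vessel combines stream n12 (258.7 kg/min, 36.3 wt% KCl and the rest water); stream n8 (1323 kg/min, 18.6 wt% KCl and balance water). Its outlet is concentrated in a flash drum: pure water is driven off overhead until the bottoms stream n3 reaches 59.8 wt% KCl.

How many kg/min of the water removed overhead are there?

1013 kg/min

KCl entering = 258.7×0.363 + 1323×0.186 = 339.99 kg/min.
All KCl reports to n3, so n3 = 339.99/0.598 = 568.54 kg/min.
Total feed = 1581.7 kg/min; overhead = 1581.7 − 568.54 = 1013.2 kg/min.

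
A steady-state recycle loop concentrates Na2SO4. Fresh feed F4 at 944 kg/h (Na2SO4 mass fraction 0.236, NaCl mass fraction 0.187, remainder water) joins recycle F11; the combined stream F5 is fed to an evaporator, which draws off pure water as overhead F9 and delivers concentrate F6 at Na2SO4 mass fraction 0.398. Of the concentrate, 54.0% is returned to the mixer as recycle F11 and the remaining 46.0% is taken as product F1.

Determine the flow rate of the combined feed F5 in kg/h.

1601 kg/h

Overall Na2SO4 balance (none leaves overhead): Na2SO4 in fresh feed = Na2SO4 in product, i.e. 944×0.236 = (1−0.540)·F6·0.398.
F6 = 222.78/(0.398×0.460) = 1216.9 kg/h.
Recycle F11 = 0.540×1216.9 = 657.11 kg/h.
Combined feed F5 = 944 + 657.11 = 1601.1 kg/h.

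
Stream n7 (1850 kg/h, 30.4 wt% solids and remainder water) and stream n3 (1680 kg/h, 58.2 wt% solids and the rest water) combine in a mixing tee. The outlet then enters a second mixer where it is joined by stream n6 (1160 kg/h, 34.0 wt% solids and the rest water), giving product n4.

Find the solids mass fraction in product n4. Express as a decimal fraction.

0.4125

Overall, product flow = 4690 kg/h.
solids in = 1850×0.304 + 1680×0.582 + 1160×0.340 = 1934.6 kg/h.
solids fraction in n4 = 0.4125.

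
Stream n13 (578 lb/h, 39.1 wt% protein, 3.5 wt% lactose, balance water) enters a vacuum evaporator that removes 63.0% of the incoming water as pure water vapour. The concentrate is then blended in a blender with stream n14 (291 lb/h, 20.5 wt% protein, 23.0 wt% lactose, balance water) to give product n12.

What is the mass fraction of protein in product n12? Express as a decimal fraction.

Vapour removed = 0.630×0.574×578 = 209.02 lb/h; concentrate = 368.98 lb/h.
protein reaching the mixer = 226 (from concentrate) + 291×0.205 = 285.65 lb/h.
Product flow = 368.98 + 291 = 659.98 lb/h; protein fraction = 0.433.

0.433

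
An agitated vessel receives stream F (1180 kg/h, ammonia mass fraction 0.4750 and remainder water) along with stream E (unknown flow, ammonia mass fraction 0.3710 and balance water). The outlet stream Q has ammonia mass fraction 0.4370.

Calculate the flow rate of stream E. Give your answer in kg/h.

679.4 kg/h

Let E be the unknown flow. Total out = 1180 + E.
ammonia balance: 560.5 + 0.371·E = 0.437·(1180 + E)
(0.371 − 0.437)·E = 0.437×1180 − 560.5 = -44.84
E = -44.84 / -0.066 = 679.39 kg/h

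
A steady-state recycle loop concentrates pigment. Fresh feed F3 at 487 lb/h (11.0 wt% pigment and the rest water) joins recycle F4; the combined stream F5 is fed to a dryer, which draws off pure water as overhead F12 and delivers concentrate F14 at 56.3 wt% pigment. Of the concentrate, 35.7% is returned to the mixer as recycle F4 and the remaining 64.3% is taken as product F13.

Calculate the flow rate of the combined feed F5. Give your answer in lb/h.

539.8 lb/h

Overall pigment balance (none leaves overhead): pigment in fresh feed = pigment in product, i.e. 487×0.110 = (1−0.357)·F14·0.563.
F14 = 53.57/(0.563×0.643) = 147.98 lb/h.
Recycle F4 = 0.357×147.98 = 52.829 lb/h.
Combined feed F5 = 487 + 52.829 = 539.83 lb/h.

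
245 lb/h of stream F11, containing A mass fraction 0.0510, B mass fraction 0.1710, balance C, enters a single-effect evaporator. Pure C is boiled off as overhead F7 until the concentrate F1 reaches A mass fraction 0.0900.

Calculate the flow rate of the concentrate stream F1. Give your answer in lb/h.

138.8 lb/h

A is conserved: 245×0.051 = 12.495 lb/h all reports to the concentrate.
Concentrate = 12.495/(target fraction) = 138.83 lb/h.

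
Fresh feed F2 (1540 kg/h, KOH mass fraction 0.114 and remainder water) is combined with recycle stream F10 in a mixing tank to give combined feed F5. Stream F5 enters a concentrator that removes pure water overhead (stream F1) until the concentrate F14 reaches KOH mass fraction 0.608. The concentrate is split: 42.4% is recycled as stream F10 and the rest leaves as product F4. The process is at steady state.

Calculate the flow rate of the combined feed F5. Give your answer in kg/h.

1753 kg/h

Overall KOH balance (none leaves overhead): KOH in fresh feed = KOH in product, i.e. 1540×0.114 = (1−0.424)·F14·0.608.
F14 = 175.56/(0.608×0.576) = 501.3 kg/h.
Recycle F10 = 0.424×501.3 = 212.55 kg/h.
Combined feed F5 = 1540 + 212.55 = 1752.6 kg/h.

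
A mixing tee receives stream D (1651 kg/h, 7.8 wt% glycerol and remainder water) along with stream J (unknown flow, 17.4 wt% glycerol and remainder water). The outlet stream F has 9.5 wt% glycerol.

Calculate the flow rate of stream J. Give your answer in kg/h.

Let J be the unknown flow. Total out = 1651 + J.
glycerol balance: 128.78 + 0.174·J = 0.095·(1651 + J)
(0.174 − 0.095)·J = 0.095×1651 − 128.78 = 28.067
J = 28.067 / 0.079 = 355.28 kg/h

355.3 kg/h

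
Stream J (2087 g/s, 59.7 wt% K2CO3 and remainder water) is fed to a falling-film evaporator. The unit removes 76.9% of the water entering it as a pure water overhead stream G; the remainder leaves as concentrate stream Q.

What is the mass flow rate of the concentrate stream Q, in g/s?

water entering = 2087×0.403 = 841.06 g/s; overhead removed = 0.769×841.06 = 646.78 g/s.
Concentrate = 2087 − 646.78 = 1440.2 g/s.

1440 g/s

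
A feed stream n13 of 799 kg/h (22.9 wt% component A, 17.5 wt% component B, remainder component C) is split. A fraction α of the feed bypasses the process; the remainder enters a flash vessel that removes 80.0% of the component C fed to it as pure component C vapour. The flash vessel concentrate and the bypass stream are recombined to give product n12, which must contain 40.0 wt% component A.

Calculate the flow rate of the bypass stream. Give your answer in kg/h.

82.61 kg/h

All 799×0.229 = 182.97 kg/h of component A reaches n12, so n12 = 182.97/0.400 = 457.43 kg/h and vapour = 341.57 kg/h.
The evaporator receives (1−α)·799 of feed at 0.596 component C and removes 0.800 of that component C:
0.800×0.596×(1−α)×799 = 341.57
(1−α) = 341.57/380.96 = 0.8966;  α = 0.1034.
Bypass flow = 0.1034×799 = 82.615 kg/h.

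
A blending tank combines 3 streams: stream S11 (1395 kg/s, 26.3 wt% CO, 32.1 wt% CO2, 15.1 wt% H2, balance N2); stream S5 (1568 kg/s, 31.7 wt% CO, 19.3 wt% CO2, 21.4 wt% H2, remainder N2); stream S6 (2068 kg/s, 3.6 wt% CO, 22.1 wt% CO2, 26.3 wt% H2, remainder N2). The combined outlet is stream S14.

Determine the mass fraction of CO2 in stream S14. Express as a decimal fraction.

Total flow out = 1395 + 1568 + 2068 = 5031 kg/s.
CO2 in = 1395×0.321 + 1568×0.193 + 2068×0.221 = 1207.4 kg/s.
CO2 mass fraction in S14 = 1207.4/5031 = 0.240.

0.240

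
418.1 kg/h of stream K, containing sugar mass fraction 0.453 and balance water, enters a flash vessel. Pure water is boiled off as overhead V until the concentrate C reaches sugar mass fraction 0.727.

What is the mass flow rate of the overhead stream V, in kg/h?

sugar is conserved: 418.1×0.453 = 189.4 kg/h all reports to the concentrate.
Concentrate = 189.4/(target fraction) = 260.52 kg/h.
Overhead = 418.1 − 260.52 = 157.58 kg/h.

157.6 kg/h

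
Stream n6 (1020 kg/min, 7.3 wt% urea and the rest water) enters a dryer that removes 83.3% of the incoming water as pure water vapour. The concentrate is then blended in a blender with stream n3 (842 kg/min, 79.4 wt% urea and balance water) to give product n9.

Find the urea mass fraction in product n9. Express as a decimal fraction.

Vapour removed = 0.833×0.927×1020 = 787.63 kg/min; concentrate = 232.37 kg/min.
urea reaching the mixer = 74.46 (from concentrate) + 842×0.794 = 743.01 kg/min.
Product flow = 232.37 + 842 = 1074.4 kg/min; urea fraction = 0.692.

0.692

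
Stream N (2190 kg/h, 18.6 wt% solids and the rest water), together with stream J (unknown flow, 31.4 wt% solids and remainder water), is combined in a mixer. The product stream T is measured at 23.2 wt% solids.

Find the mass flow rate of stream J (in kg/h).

1229 kg/h

Let J be the unknown flow. Total out = 2190 + J.
solids balance: 407.34 + 0.314·J = 0.232·(2190 + J)
(0.314 − 0.232)·J = 0.232×2190 − 407.34 = 100.74
J = 100.74 / 0.082 = 1228.5 kg/h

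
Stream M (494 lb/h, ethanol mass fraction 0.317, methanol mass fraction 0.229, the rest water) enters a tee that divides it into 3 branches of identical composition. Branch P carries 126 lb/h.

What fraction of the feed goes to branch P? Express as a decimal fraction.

Fraction to P = 126/494 = 0.2551.

0.255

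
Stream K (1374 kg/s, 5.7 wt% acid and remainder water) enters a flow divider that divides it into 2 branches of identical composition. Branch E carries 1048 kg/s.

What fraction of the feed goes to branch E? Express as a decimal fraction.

Fraction to E = 1048/1374 = 0.7627.

0.763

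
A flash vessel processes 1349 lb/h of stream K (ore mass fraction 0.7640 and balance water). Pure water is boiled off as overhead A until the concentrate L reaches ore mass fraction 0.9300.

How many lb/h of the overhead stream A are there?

240.8 lb/h

ore is conserved: 1349×0.764 = 1030.6 lb/h all reports to the concentrate.
Concentrate = 1030.6/(target fraction) = 1108.2 lb/h.
Overhead = 1349 − 1108.2 = 240.79 lb/h.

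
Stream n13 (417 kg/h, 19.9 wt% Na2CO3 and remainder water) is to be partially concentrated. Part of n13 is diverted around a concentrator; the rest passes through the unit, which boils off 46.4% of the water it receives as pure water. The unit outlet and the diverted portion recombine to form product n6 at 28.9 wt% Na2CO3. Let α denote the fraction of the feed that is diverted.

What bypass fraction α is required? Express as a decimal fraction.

All 417×0.199 = 82.983 kg/h of Na2CO3 reaches n6, so n6 = 82.983/0.289 = 287.14 kg/h and vapour = 129.86 kg/h.
The evaporator receives (1−α)·417 of feed at 0.801 water and removes 0.464 of that water:
0.464×0.801×(1−α)×417 = 129.86
(1−α) = 129.86/154.98 = 0.8379;  α = 0.1621.

0.162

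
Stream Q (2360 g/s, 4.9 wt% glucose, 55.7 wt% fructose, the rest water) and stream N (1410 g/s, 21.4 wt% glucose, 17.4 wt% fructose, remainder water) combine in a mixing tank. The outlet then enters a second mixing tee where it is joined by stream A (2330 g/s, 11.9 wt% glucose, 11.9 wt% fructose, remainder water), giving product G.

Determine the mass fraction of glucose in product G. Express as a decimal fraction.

0.114

Overall, product flow = 6100 g/s.
glucose in = 2360×0.049 + 1410×0.214 + 2330×0.119 = 694.65 g/s.
glucose fraction in G = 0.114.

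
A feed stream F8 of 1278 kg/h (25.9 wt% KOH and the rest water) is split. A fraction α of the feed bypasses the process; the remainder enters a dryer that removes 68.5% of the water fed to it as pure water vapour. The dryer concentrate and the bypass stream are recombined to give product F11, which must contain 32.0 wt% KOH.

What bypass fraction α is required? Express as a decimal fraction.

0.624

All 1278×0.259 = 331 kg/h of KOH reaches F11, so F11 = 331/0.320 = 1034.4 kg/h and vapour = 243.62 kg/h.
The evaporator receives (1−α)·1278 of feed at 0.741 water and removes 0.685 of that water:
0.685×0.741×(1−α)×1278 = 243.62
(1−α) = 243.62/648.69 = 0.3756;  α = 0.6244.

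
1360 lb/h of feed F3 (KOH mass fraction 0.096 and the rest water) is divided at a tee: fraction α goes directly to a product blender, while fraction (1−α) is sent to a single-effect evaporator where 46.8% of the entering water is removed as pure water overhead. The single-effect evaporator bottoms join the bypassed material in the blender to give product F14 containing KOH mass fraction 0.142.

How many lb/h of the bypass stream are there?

318.7 lb/h

All 1360×0.096 = 130.56 lb/h of KOH reaches F14, so F14 = 130.56/0.142 = 919.44 lb/h and vapour = 440.56 lb/h.
The evaporator receives (1−α)·1360 of feed at 0.904 water and removes 0.468 of that water:
0.468×0.904×(1−α)×1360 = 440.56
(1−α) = 440.56/575.38 = 0.7657;  α = 0.2343.
Bypass flow = 0.2343×1360 = 318.66 lb/h.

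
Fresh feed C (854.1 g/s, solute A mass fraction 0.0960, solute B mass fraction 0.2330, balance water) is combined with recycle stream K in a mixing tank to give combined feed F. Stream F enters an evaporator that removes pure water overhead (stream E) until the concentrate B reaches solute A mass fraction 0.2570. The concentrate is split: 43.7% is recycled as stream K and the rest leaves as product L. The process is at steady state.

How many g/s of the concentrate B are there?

566.7 g/s

Overall solute A balance (none leaves overhead): solute A in fresh feed = solute A in product, i.e. 854.1×0.096 = (1−0.437)·B·0.257.
B = 81.994/(0.257×0.563) = 566.68 g/s.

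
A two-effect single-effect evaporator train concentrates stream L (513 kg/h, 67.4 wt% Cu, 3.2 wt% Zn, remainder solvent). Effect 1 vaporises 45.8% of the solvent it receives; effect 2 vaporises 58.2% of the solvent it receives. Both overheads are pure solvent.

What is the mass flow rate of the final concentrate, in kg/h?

396.3 kg/h

solvent in feed = 513×0.294 = 150.82 kg/h.
After stage 1: solvent left = (1−0.458)×150.82 = 81.746; stream total = 443.92 kg/h.
After stage 2: solvent left = (1−0.582)×81.746 = 34.17; final concentrate = 396.35 kg/h.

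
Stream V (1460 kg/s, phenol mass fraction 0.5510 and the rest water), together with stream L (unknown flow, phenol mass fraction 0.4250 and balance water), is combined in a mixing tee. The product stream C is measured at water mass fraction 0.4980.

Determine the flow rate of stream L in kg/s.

Let L be the unknown flow. Total out = 1460 + L.
water balance: 655.54 + 0.575·L = 0.498·(1460 + L)
(0.575 − 0.498)·L = 0.498×1460 − 655.54 = 71.54
L = 71.54 / 0.077 = 929.09 kg/s

929.1 kg/s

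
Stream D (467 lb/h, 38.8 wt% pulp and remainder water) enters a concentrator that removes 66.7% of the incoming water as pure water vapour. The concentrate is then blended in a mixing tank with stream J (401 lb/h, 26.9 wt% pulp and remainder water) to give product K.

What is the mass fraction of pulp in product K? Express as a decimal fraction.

0.427

Vapour removed = 0.667×0.612×467 = 190.63 lb/h; concentrate = 276.37 lb/h.
pulp reaching the mixer = 181.2 (from concentrate) + 401×0.269 = 289.06 lb/h.
Product flow = 276.37 + 401 = 677.37 lb/h; pulp fraction = 0.427.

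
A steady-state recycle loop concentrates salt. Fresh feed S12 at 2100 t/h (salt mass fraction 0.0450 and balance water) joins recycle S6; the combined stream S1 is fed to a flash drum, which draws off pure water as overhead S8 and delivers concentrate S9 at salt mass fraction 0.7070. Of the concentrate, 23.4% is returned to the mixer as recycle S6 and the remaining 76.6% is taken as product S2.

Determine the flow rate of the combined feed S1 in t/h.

2141 t/h

Overall salt balance (none leaves overhead): salt in fresh feed = salt in product, i.e. 2100×0.045 = (1−0.234)·S9·0.707.
S9 = 94.5/(0.707×0.766) = 174.5 t/h.
Recycle S6 = 0.234×174.5 = 40.832 t/h.
Combined feed S1 = 2100 + 40.832 = 2140.8 t/h.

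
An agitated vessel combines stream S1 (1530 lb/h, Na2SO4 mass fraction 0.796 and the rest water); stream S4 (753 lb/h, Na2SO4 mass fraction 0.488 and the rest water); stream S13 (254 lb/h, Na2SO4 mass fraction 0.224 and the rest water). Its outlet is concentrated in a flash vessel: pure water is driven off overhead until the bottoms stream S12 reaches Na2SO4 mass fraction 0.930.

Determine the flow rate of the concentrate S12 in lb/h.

Na2SO4 entering = 1530×0.796 + 753×0.488 + 254×0.224 = 1642.2 lb/h.
All Na2SO4 reports to S12, so S12 = 1642.2/0.930 = 1765.8 lb/h.

1766 lb/h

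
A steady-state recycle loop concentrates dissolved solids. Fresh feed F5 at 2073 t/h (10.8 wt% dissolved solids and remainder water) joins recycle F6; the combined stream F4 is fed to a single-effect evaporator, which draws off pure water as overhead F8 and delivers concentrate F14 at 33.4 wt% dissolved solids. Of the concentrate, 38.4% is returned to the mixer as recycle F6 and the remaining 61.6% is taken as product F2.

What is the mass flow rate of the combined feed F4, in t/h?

Overall dissolved solids balance (none leaves overhead): dissolved solids in fresh feed = dissolved solids in product, i.e. 2073×0.108 = (1−0.384)·F14·0.334.
F14 = 223.88/(0.334×0.616) = 1088.2 t/h.
Recycle F6 = 0.384×1088.2 = 417.86 t/h.
Combined feed F4 = 2073 + 417.86 = 2490.9 t/h.

2491 t/h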